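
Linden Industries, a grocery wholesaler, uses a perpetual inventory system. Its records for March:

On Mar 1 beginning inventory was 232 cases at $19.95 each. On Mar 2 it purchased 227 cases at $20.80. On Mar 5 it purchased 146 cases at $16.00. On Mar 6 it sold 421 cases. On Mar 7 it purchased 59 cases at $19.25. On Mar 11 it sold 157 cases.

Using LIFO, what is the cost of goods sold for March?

COGS = $11,106.05

Mar 6, 421 sold [LIFO — newest first]: 146 @ $16.00 + 227 @ $20.80 + 48 @ $19.95 = $8,015.20
Mar 11, 157 sold [LIFO — newest first]: 59 @ $19.25 + 98 @ $19.95 = $3,090.85
Total COGS = $8,015.20 + $3,090.85 = $11,106.05
Ending inventory: 86 @ $19.95 = $1,715.70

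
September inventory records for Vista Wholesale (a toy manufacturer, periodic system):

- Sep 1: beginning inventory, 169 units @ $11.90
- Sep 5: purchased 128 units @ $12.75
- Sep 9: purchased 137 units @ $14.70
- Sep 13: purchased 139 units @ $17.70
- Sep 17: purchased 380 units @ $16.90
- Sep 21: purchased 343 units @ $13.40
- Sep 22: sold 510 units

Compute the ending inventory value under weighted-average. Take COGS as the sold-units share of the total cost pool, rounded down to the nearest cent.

Sep 22, sell 510: 510/1296 × $19,135.50 → $7,530.17
Ending inventory (cost pool remaining) = $11,605.33
Check: goods available $19,135.50 = COGS $7,530.17 + ending $11,605.33

Ending inventory = $11,605.33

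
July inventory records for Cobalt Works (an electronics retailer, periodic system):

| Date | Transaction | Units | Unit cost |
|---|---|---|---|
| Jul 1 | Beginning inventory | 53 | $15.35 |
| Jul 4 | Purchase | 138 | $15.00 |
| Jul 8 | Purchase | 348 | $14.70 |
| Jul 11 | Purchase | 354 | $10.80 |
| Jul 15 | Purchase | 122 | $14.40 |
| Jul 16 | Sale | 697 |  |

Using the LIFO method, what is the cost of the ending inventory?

Ending inventory = $4,750.45

Jul 16, 697 sold [LIFO — newest first]: 122 @ $14.40 + 354 @ $10.80 + 221 @ $14.70 = $8,828.70
Ending inventory: 53 @ $15.35 + 138 @ $15.00 + 127 @ $14.70 = $4,750.45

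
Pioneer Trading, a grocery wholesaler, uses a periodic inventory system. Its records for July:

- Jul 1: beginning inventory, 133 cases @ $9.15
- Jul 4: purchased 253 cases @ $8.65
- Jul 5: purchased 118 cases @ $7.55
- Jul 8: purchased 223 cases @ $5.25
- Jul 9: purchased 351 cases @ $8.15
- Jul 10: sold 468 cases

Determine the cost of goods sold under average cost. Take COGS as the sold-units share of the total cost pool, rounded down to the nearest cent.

Jul 10, sell 468: 468/1078 × $8,327.70 → $3,615.36
Ending inventory (cost pool remaining) = $4,712.34
Check: goods available $8,327.70 = COGS $3,615.36 + ending $4,712.34

COGS = $3,615.36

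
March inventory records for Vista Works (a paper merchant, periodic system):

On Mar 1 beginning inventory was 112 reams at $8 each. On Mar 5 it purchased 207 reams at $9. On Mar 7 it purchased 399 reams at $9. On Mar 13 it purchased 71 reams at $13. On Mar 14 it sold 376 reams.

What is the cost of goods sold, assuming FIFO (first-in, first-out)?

COGS = $3,272

Mar 14, 376 sold [FIFO — oldest first]: 112 @ $8 + 207 @ $9 + 57 @ $9 = $3,272
Ending inventory: 342 @ $9 + 71 @ $13 = $4,001
Check: goods available $7,273 = COGS $3,272 + ending $4,001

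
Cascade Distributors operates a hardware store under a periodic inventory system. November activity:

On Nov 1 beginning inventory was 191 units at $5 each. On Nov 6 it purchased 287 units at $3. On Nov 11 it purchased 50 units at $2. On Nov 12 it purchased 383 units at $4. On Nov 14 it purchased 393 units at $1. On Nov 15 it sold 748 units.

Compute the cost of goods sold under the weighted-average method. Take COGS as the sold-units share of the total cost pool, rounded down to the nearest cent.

COGS = $2,203.27

Nov 15, sell 748: 748/1304 × $3,841.00 → $2,203.27
Ending inventory (cost pool remaining) = $1,637.73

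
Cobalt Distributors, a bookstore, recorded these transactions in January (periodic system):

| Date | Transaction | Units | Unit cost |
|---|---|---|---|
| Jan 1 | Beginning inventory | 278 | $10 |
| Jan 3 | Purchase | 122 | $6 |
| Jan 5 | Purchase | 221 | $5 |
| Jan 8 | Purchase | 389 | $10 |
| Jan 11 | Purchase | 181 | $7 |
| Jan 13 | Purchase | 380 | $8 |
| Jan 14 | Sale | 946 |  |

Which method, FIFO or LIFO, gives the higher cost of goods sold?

FIFO COGS: 278 @ $10 + 122 @ $6 + 221 @ $5 + 325 @ $10 = $7,867
LIFO COGS: 380 @ $8 + 181 @ $7 + 385 @ $10 = $8,157

LIFO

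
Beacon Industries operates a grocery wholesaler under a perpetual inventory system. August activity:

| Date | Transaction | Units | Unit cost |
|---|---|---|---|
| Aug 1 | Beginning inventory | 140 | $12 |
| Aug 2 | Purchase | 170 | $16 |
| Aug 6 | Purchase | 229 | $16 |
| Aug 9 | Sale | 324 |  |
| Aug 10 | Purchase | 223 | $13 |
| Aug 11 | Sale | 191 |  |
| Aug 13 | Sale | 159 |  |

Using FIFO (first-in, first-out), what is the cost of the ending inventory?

Ending inventory = $1,144

Aug 9, 324 sold [FIFO — oldest first]: 140 @ $12 + 170 @ $16 + 14 @ $16 = $4,624
Aug 11, 191 sold [FIFO — oldest first]: 191 @ $16 = $3,056
Aug 13, 159 sold [FIFO — oldest first]: 24 @ $16 + 135 @ $13 = $2,139
Total COGS = $4,624 + $3,056 + $2,139 = $9,819
Ending inventory: 88 @ $13 = $1,144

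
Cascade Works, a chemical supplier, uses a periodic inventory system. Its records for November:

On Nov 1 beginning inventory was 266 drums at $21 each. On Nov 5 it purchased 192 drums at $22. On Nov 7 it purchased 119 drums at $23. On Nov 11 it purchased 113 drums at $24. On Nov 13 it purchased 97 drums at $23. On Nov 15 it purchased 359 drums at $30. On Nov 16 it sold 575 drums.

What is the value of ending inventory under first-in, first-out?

Ending inventory = $15,759

Nov 16, 575 sold [FIFO — oldest first]: 266 @ $21 + 192 @ $22 + 117 @ $23 = $12,501
Ending inventory: 2 @ $23 + 113 @ $24 + 97 @ $23 + 359 @ $30 = $15,759
Check: goods available $28,260 = COGS $12,501 + ending $15,759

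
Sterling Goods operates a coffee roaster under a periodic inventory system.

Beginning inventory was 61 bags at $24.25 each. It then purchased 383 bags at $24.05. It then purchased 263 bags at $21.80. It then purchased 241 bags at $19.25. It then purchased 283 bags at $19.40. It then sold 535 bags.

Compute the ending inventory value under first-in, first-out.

Ending inventory = $13,879.05

Sale 1 (535) [FIFO — oldest first]: 61 @ $24.25 + 383 @ $24.05 + 91 @ $21.80 = $12,674.20
Ending inventory: 172 @ $21.80 + 241 @ $19.25 + 283 @ $19.40 = $13,879.05
Check: goods available $26,553.25 = COGS $12,674.20 + ending $13,879.05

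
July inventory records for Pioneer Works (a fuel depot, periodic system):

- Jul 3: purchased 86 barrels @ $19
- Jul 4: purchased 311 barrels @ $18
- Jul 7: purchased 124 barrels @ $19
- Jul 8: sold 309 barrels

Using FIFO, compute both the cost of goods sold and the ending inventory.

COGS = $5,648; ending inventory = $3,940

Jul 8, 309 sold [FIFO — oldest first]: 86 @ $19 + 223 @ $18 = $5,648
Ending inventory: 88 @ $18 + 124 @ $19 = $3,940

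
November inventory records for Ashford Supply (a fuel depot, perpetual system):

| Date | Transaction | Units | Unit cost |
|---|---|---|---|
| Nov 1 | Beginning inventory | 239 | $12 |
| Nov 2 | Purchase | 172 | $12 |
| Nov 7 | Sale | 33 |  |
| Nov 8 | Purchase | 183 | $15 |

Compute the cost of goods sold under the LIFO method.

COGS = $396

Nov 7, 33 sold [LIFO — newest first]: 33 @ $12 = $396
Ending inventory: 239 @ $12 + 139 @ $12 + 183 @ $15 = $7,281
Check: goods available $7,677 = COGS $396 + ending $7,281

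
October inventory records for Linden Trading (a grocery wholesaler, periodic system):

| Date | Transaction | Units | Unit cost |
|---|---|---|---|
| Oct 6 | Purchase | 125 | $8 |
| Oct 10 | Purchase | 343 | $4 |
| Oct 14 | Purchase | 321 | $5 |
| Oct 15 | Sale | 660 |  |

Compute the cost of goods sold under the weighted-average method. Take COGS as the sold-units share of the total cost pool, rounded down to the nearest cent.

Oct 15, sell 660: 660/789 × $3,977.00 → $3,326.76
Ending inventory (cost pool remaining) = $650.24

COGS = $3,326.76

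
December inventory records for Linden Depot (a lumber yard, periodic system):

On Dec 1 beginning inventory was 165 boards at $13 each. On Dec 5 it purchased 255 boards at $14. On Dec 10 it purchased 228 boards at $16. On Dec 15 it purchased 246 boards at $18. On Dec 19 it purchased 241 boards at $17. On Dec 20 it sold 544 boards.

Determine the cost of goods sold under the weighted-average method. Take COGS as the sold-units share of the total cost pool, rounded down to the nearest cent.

Dec 20, sell 544: 544/1135 × $17,888.00 → $8,573.63
Ending inventory (cost pool remaining) = $9,314.37
Check: goods available $17,888.00 = COGS $8,573.63 + ending $9,314.37

COGS = $8,573.63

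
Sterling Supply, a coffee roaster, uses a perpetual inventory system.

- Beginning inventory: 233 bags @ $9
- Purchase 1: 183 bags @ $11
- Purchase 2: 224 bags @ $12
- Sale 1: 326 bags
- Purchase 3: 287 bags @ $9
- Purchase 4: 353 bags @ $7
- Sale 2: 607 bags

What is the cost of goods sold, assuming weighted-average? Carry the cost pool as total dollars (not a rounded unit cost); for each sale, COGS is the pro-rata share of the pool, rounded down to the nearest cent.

COGS = $8,800.55

After Beginning: 233 on hand, pool $2,097.00 (≈ $9.0000 each)
After Purchase 1: 416 on hand, pool $4,110.00 (≈ $9.8798 each)
After Purchase 2: 640 on hand, pool $6,798.00 (≈ $10.6219 each)
Sale 1, sell 326: 326/640 × $6,798.00 → $3,462.73
After Purchase 3: 601 on hand, pool $5,918.27 (≈ $9.8474 each)
After Purchase 4: 954 on hand, pool $8,389.27 (≈ $8.7938 each)
Sale 2, sell 607: 607/954 × $8,389.27 → $5,337.82
Total COGS = $3,462.73 + $5,337.82 = $8,800.55
Ending inventory (cost pool remaining) = $3,051.45
Check: goods available $11,852.00 = COGS $8,800.55 + ending $3,051.45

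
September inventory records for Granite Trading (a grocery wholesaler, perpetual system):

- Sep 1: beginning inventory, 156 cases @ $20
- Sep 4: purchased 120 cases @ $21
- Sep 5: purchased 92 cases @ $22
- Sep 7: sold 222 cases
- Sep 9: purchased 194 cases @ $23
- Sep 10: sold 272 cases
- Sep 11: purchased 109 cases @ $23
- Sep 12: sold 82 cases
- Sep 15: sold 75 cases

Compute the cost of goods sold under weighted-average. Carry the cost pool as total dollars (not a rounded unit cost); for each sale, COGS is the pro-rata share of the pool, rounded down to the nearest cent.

After Sep 1: 156 on hand, pool $3,120.00 (≈ $20.0000 each)
After Sep 4: 276 on hand, pool $5,640.00 (≈ $20.4348 each)
After Sep 5: 368 on hand, pool $7,664.00 (≈ $20.8261 each)
Sep 7, sell 222: 222/368 × $7,664.00 → $4,623.39
After Sep 9: 340 on hand, pool $7,502.61 (≈ $22.0665 each)
Sep 10, sell 272: 272/340 × $7,502.61 → $6,002.08
After Sep 11: 177 on hand, pool $4,007.53 (≈ $22.6414 each)
Sep 12, sell 82: 82/177 × $4,007.53 → $1,856.59
Sep 15, sell 75: 75/95 × $2,150.94 → $1,698.11
Total COGS = $4,623.39 + $6,002.08 + $1,856.59 + $1,698.11 = $14,180.17
Ending inventory (cost pool remaining) = $452.83
Check: goods available $14,633.00 = COGS $14,180.17 + ending $452.83

COGS = $14,180.17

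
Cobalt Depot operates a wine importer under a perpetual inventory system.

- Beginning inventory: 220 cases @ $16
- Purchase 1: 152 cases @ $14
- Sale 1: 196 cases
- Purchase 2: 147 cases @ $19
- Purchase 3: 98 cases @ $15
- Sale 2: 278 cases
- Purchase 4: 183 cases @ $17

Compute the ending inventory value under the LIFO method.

Ending inventory = $5,399

Sale 1 (196) [LIFO — newest first]: 152 @ $14 + 44 @ $16 = $2,832
Sale 2 (278) [LIFO — newest first]: 98 @ $15 + 147 @ $19 + 33 @ $16 = $4,791
Total COGS = $2,832 + $4,791 = $7,623
Ending inventory: 143 @ $16 + 183 @ $17 = $5,399
Check: goods available $13,022 = COGS $7,623 + ending $5,399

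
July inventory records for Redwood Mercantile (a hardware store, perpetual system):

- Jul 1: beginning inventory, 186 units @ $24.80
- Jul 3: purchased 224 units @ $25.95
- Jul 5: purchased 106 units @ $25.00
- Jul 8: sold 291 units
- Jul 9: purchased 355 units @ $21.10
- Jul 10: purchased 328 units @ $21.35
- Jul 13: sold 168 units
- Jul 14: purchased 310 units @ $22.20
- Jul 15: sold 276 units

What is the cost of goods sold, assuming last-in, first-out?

COGS = $17,164.75

Jul 8, 291 sold [LIFO — newest first]: 106 @ $25.00 + 185 @ $25.95 = $7,450.75
Jul 13, 168 sold [LIFO — newest first]: 168 @ $21.35 = $3,586.80
Jul 15, 276 sold [LIFO — newest first]: 276 @ $22.20 = $6,127.20
Total COGS = $7,450.75 + $3,586.80 + $6,127.20 = $17,164.75
Ending inventory: 186 @ $24.80 + 39 @ $25.95 + 355 @ $21.10 + 160 @ $21.35 + 34 @ $22.20 = $17,286.15
Check: goods available $34,450.90 = COGS $17,164.75 + ending $17,286.15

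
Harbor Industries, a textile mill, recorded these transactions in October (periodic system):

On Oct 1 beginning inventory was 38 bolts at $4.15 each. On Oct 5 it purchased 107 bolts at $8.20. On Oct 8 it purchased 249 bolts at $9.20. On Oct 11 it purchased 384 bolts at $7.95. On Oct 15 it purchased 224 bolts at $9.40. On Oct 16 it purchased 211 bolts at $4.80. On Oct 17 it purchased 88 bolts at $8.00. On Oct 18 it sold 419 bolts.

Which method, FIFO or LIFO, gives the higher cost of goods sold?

FIFO

FIFO COGS: 38 @ $4.15 + 107 @ $8.20 + 249 @ $9.20 + 25 @ $7.95 = $3,524.65
LIFO COGS: 88 @ $8.00 + 211 @ $4.80 + 120 @ $9.40 = $2,844.80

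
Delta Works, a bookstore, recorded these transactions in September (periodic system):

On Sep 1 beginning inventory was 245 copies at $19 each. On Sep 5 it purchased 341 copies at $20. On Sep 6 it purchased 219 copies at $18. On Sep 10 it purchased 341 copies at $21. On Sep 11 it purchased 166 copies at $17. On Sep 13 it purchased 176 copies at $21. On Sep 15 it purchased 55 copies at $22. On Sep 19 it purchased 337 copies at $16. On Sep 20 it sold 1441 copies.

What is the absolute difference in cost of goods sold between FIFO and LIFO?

FIFO COGS: 245 @ $19 + 341 @ $20 + 219 @ $18 + 341 @ $21 + 166 @ $17 + 129 @ $21 = $28,109
LIFO COGS: 337 @ $16 + 55 @ $22 + 176 @ $21 + 166 @ $17 + 341 @ $21 + 219 @ $18 + 147 @ $20 = $27,163
Difference = |$28,109 − $27,163| = $946

$946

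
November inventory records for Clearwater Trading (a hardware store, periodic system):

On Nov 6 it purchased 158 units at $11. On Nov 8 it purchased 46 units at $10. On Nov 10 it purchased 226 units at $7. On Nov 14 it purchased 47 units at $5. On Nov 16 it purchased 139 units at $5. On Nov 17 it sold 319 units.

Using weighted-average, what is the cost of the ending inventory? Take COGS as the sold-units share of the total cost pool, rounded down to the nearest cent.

Nov 17, sell 319: 319/616 × $4,710.00 → $2,439.10
Ending inventory (cost pool remaining) = $2,270.90

Ending inventory = $2,270.90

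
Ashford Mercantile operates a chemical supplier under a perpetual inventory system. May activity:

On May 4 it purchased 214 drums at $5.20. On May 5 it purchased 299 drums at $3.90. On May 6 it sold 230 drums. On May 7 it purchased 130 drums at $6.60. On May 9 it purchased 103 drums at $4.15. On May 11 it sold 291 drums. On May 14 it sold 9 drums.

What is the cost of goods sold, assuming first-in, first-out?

May 6, 230 sold [FIFO — oldest first]: 214 @ $5.20 + 16 @ $3.90 = $1,175.20
May 11, 291 sold [FIFO — oldest first]: 283 @ $3.90 + 8 @ $6.60 = $1,156.50
May 14, 9 sold [FIFO — oldest first]: 9 @ $6.60 = $59.40
Total COGS = $1,175.20 + $1,156.50 + $59.40 = $2,391.10
Ending inventory: 113 @ $6.60 + 103 @ $4.15 = $1,173.25

COGS = $2,391.10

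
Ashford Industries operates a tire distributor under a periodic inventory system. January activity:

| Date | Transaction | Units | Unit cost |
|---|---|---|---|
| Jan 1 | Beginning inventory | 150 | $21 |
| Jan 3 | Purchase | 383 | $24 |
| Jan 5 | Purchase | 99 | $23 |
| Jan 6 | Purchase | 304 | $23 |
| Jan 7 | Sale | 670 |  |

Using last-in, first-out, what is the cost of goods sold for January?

COGS = $15,677

Jan 7, 670 sold [LIFO — newest first]: 304 @ $23 + 99 @ $23 + 267 @ $24 = $15,677
Ending inventory: 150 @ $21 + 116 @ $24 = $5,934
Check: goods available $21,611 = COGS $15,677 + ending $5,934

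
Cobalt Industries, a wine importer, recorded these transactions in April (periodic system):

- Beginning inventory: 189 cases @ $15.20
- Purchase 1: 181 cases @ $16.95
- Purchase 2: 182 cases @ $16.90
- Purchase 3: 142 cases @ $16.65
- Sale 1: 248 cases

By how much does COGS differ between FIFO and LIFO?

FIFO COGS: 189 @ $15.20 + 59 @ $16.95 = $3,872.85
LIFO COGS: 142 @ $16.65 + 106 @ $16.90 = $4,155.70
Difference = |$3,872.85 − $4,155.70| = $282.85

$282.85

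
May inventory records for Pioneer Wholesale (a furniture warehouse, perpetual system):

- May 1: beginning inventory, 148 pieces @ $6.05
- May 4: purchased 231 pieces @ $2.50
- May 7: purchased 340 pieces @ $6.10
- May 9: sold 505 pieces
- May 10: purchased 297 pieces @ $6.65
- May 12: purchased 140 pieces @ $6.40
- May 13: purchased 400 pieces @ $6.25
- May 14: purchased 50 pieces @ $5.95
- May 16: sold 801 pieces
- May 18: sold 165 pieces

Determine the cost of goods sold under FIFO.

May 9, 505 sold [FIFO — oldest first]: 148 @ $6.05 + 231 @ $2.50 + 126 @ $6.10 = $2,241.50
May 16, 801 sold [FIFO — oldest first]: 214 @ $6.10 + 297 @ $6.65 + 140 @ $6.40 + 150 @ $6.25 = $5,113.95
May 18, 165 sold [FIFO — oldest first]: 165 @ $6.25 = $1,031.25
Total COGS = $2,241.50 + $5,113.95 + $1,031.25 = $8,386.70
Ending inventory: 85 @ $6.25 + 50 @ $5.95 = $828.75

COGS = $8,386.70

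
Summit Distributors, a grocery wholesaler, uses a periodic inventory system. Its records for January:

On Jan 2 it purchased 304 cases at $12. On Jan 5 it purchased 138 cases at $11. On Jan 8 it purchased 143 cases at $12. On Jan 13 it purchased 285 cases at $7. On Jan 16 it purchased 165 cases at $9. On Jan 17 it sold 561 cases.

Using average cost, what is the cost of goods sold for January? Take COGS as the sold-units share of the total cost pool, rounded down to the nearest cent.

COGS = $5,616.50

Jan 17, sell 561: 561/1035 × $10,362.00 → $5,616.50
Ending inventory (cost pool remaining) = $4,745.50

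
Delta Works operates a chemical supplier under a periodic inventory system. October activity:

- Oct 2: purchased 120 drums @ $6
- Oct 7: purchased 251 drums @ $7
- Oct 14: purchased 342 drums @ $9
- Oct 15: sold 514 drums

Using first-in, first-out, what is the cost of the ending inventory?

Ending inventory = $1,791

Oct 15, 514 sold [FIFO — oldest first]: 120 @ $6 + 251 @ $7 + 143 @ $9 = $3,764
Ending inventory: 199 @ $9 = $1,791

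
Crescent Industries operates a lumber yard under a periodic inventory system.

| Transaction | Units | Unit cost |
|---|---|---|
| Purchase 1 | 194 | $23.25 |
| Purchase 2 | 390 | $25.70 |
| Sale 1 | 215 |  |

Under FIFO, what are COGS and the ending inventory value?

COGS = $5,050.20; ending inventory = $9,483.30

Sale 1 (215) [FIFO — oldest first]: 194 @ $23.25 + 21 @ $25.70 = $5,050.20
Ending inventory: 369 @ $25.70 = $9,483.30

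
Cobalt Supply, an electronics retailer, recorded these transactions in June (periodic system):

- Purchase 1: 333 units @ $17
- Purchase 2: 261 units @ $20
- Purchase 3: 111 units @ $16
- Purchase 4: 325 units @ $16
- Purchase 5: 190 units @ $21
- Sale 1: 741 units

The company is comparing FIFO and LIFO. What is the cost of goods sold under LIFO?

FIFO COGS: 333 @ $17 + 261 @ $20 + 111 @ $16 + 36 @ $16 = $13,233
LIFO COGS: 190 @ $21 + 325 @ $16 + 111 @ $16 + 115 @ $20 = $13,266

COGS = $13,266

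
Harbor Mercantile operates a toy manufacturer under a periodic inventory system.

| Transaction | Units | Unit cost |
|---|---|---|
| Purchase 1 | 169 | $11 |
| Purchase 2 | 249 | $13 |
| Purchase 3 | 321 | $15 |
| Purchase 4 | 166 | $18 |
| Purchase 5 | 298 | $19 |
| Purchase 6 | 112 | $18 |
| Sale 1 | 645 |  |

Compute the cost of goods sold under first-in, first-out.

Sale 1 (645) [FIFO — oldest first]: 169 @ $11 + 249 @ $13 + 227 @ $15 = $8,501
Ending inventory: 94 @ $15 + 166 @ $18 + 298 @ $19 + 112 @ $18 = $12,076
Check: goods available $20,577 = COGS $8,501 + ending $12,076

COGS = $8,501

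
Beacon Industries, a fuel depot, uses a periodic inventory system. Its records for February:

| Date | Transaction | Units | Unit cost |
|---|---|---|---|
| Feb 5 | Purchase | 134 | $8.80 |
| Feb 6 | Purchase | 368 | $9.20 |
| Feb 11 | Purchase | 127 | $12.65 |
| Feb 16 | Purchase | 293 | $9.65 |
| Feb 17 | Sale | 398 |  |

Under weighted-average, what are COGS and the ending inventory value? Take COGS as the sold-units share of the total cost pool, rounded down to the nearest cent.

Feb 17, sell 398: 398/922 × $8,998.80 → $3,884.51
Ending inventory (cost pool remaining) = $5,114.29
Check: goods available $8,998.80 = COGS $3,884.51 + ending $5,114.29

COGS = $3,884.51; ending inventory = $5,114.29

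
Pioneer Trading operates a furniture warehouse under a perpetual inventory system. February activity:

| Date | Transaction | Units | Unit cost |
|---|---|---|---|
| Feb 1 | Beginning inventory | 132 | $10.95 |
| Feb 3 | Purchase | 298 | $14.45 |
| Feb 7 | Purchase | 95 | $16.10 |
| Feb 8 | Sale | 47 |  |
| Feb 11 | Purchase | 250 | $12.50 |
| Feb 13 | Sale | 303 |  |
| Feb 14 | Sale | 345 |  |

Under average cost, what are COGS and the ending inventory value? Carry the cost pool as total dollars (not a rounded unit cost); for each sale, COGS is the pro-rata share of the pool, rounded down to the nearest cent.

After Feb 1: 132 on hand, pool $1,445.40 (≈ $10.9500 each)
After Feb 3: 430 on hand, pool $5,751.50 (≈ $13.3756 each)
After Feb 7: 525 on hand, pool $7,281.00 (≈ $13.8686 each)
Feb 8, sell 47: 47/525 × $7,281.00 → $651.82
After Feb 11: 728 on hand, pool $9,754.18 (≈ $13.3986 each)
Feb 13, sell 303: 303/728 × $9,754.18 → $4,059.77
Feb 14, sell 345: 345/425 × $5,694.41 → $4,622.52
Total COGS = $651.82 + $4,059.77 + $4,622.52 = $9,334.11
Ending inventory (cost pool remaining) = $1,071.89

COGS = $9,334.11; ending inventory = $1,071.89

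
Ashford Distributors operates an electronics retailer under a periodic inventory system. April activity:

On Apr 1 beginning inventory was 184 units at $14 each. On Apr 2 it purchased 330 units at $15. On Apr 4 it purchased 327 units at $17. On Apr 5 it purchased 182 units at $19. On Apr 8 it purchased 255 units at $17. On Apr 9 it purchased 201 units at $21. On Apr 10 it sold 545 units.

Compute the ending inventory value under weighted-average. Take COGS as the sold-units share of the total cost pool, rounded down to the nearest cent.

Ending inventory = $15,850.22

Apr 10, sell 545: 545/1479 × $25,099.00 → $9,248.78
Ending inventory (cost pool remaining) = $15,850.22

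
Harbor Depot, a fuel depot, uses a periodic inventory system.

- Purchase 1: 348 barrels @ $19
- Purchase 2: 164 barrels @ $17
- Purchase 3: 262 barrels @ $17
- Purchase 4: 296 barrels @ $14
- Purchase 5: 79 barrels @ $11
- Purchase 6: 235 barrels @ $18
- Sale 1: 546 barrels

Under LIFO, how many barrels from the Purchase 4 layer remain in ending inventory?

64

Sale 1 (546) [LIFO — newest first]: 235 @ $18 + 79 @ $11 + 232 @ $14 = $8,347
Ending inventory: 348 @ $19 + 164 @ $17 + 262 @ $17 + 64 @ $14 = $14,750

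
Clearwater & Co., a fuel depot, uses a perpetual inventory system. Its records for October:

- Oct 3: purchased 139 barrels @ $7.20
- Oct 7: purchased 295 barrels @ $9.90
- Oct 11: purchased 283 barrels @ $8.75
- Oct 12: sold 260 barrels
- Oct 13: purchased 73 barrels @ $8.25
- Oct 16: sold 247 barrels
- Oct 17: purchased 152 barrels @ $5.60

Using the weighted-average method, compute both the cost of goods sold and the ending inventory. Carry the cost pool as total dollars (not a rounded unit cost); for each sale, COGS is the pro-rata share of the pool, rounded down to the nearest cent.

COGS = $4,500.90; ending inventory = $3,350.10

After Oct 3: 139 on hand, pool $1,000.80 (≈ $7.2000 each)
After Oct 7: 434 on hand, pool $3,921.30 (≈ $9.0353 each)
After Oct 11: 717 on hand, pool $6,397.55 (≈ $8.9227 each)
Oct 12, sell 260: 260/717 × $6,397.55 → $2,319.89
After Oct 13: 530 on hand, pool $4,679.91 (≈ $8.8300 each)
Oct 16, sell 247: 247/530 × $4,679.91 → $2,181.01
After Oct 17: 435 on hand, pool $3,350.10 (≈ $7.7014 each)
Total COGS = $2,319.89 + $2,181.01 = $4,500.90
Ending inventory (cost pool remaining) = $3,350.10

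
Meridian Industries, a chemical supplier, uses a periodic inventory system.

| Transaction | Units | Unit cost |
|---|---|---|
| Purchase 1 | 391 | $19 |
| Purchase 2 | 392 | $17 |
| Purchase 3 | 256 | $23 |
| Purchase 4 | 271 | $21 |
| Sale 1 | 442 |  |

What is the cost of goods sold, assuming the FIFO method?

Sale 1 (442) [FIFO — oldest first]: 391 @ $19 + 51 @ $17 = $8,296
Ending inventory: 341 @ $17 + 256 @ $23 + 271 @ $21 = $17,376

COGS = $8,296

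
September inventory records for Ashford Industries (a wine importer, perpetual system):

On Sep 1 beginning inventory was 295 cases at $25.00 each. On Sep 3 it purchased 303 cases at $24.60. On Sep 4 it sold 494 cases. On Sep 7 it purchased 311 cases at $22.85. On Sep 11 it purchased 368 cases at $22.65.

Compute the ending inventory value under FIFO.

Ending inventory = $17,999.95

Sep 4, 494 sold [FIFO — oldest first]: 295 @ $25.00 + 199 @ $24.60 = $12,270.40
Ending inventory: 104 @ $24.60 + 311 @ $22.85 + 368 @ $22.65 = $17,999.95
Check: goods available $30,270.35 = COGS $12,270.40 + ending $17,999.95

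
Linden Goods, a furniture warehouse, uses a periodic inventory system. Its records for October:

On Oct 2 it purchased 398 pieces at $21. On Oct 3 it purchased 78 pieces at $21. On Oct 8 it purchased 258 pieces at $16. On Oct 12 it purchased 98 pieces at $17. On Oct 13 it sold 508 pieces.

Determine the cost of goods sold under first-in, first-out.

Oct 13, 508 sold [FIFO — oldest first]: 398 @ $21 + 78 @ $21 + 32 @ $16 = $10,508
Ending inventory: 226 @ $16 + 98 @ $17 = $5,282
Check: goods available $15,790 = COGS $10,508 + ending $5,282

COGS = $10,508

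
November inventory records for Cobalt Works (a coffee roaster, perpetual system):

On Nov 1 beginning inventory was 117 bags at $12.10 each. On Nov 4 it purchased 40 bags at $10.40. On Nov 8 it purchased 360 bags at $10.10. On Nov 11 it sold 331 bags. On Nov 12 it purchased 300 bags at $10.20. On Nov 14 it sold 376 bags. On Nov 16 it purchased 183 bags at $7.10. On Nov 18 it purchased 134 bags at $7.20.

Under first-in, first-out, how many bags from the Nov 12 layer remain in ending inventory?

Nov 11, 331 sold [FIFO — oldest first]: 117 @ $12.10 + 40 @ $10.40 + 174 @ $10.10 = $3,589.10
Nov 14, 376 sold [FIFO — oldest first]: 186 @ $10.10 + 190 @ $10.20 = $3,816.60
Total COGS = $3,589.10 + $3,816.60 = $7,405.70
Ending inventory: 110 @ $10.20 + 183 @ $7.10 + 134 @ $7.20 = $3,386.10
Check: goods available $10,791.80 = COGS $7,405.70 + ending $3,386.10

110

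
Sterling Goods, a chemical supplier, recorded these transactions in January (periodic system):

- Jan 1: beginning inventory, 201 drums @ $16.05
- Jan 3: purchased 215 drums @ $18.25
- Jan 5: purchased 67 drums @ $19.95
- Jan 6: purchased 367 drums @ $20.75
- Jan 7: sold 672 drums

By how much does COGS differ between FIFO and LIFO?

FIFO COGS: 201 @ $16.05 + 215 @ $18.25 + 67 @ $19.95 + 189 @ $20.75 = $12,408.20
LIFO COGS: 367 @ $20.75 + 67 @ $19.95 + 215 @ $18.25 + 23 @ $16.05 = $13,244.80
Difference = |$12,408.20 − $13,244.80| = $836.60

$836.60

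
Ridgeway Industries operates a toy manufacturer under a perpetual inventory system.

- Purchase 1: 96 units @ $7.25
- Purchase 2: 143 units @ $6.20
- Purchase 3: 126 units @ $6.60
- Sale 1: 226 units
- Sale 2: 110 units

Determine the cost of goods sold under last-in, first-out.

COGS = $2,203.95

Sale 1 (226) [LIFO — newest first]: 126 @ $6.60 + 100 @ $6.20 = $1,451.60
Sale 2 (110) [LIFO — newest first]: 43 @ $6.20 + 67 @ $7.25 = $752.35
Total COGS = $1,451.60 + $752.35 = $2,203.95
Ending inventory: 29 @ $7.25 = $210.25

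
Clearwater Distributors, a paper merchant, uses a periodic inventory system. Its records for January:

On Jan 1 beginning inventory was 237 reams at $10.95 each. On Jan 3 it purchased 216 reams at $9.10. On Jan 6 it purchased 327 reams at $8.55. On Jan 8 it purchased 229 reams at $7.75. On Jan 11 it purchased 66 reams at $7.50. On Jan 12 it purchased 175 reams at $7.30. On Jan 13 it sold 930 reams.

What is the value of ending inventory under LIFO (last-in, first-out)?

Ending inventory = $3,350.45

Jan 13, 930 sold [LIFO — newest first]: 175 @ $7.30 + 66 @ $7.50 + 229 @ $7.75 + 327 @ $8.55 + 133 @ $9.10 = $7,553.40
Ending inventory: 237 @ $10.95 + 83 @ $9.10 = $3,350.45
Check: goods available $10,903.85 = COGS $7,553.40 + ending $3,350.45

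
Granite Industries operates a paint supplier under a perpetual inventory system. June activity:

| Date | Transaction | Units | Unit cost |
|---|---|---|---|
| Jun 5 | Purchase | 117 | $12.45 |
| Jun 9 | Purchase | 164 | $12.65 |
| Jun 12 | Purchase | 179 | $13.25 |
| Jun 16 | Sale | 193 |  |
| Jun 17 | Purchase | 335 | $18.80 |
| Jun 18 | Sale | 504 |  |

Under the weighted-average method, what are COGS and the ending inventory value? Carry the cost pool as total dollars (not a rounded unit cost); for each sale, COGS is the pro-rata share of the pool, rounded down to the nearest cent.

After Jun 5: 117 on hand, pool $1,456.65 (≈ $12.4500 each)
After Jun 9: 281 on hand, pool $3,531.25 (≈ $12.5667 each)
After Jun 12: 460 on hand, pool $5,903.00 (≈ $12.8326 each)
Jun 16, sell 193: 193/460 × $5,903.00 → $2,476.69
After Jun 17: 602 on hand, pool $9,724.31 (≈ $16.1533 each)
Jun 18, sell 504: 504/602 × $9,724.31 → $8,141.28
Total COGS = $2,476.69 + $8,141.28 = $10,617.97
Ending inventory (cost pool remaining) = $1,583.03

COGS = $10,617.97; ending inventory = $1,583.03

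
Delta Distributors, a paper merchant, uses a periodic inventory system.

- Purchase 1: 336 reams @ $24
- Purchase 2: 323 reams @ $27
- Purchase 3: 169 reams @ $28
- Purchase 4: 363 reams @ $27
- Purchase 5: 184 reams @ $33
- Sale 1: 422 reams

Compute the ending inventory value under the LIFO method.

Sale 1 (422) [LIFO — newest first]: 184 @ $33 + 238 @ $27 = $12,498
Ending inventory: 336 @ $24 + 323 @ $27 + 169 @ $28 + 125 @ $27 = $24,892
Check: goods available $37,390 = COGS $12,498 + ending $24,892

Ending inventory = $24,892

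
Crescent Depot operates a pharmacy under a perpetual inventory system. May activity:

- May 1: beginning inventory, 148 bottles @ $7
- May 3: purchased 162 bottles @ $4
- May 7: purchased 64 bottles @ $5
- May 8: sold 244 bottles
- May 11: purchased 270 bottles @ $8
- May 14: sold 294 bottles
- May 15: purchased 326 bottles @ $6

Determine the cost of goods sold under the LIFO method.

May 8, 244 sold [LIFO — newest first]: 64 @ $5 + 162 @ $4 + 18 @ $7 = $1,094
May 14, 294 sold [LIFO — newest first]: 270 @ $8 + 24 @ $7 = $2,328
Total COGS = $1,094 + $2,328 = $3,422
Ending inventory: 106 @ $7 + 326 @ $6 = $2,698

COGS = $3,422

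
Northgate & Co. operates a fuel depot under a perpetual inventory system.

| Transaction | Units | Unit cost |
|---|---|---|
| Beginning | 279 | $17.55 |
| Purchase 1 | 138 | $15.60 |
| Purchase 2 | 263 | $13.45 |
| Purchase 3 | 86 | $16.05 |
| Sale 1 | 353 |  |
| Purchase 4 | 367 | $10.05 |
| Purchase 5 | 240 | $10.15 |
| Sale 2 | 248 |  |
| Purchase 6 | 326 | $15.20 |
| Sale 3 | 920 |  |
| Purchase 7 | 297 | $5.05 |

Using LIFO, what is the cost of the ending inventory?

Sale 1 (353) [LIFO — newest first]: 86 @ $16.05 + 263 @ $13.45 + 4 @ $15.60 = $4,980.05
Sale 2 (248) [LIFO — newest first]: 240 @ $10.15 + 8 @ $10.05 = $2,516.40
Sale 3 (920) [LIFO — newest first]: 326 @ $15.20 + 359 @ $10.05 + 134 @ $15.60 + 101 @ $17.55 = $12,426.10
Total COGS = $4,980.05 + $2,516.40 + $12,426.10 = $19,922.55
Ending inventory: 178 @ $17.55 + 297 @ $5.05 = $4,623.75

Ending inventory = $4,623.75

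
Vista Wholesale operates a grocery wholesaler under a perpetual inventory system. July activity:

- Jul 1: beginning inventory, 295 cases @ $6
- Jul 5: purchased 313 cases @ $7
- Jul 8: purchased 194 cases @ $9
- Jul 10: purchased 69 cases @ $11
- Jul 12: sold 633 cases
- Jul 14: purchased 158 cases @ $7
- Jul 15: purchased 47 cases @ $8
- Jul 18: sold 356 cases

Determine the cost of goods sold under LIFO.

COGS = $7,426

Jul 12, 633 sold [LIFO — newest first]: 69 @ $11 + 194 @ $9 + 313 @ $7 + 57 @ $6 = $5,038
Jul 18, 356 sold [LIFO — newest first]: 47 @ $8 + 158 @ $7 + 151 @ $6 = $2,388
Total COGS = $5,038 + $2,388 = $7,426
Ending inventory: 87 @ $6 = $522
Check: goods available $7,948 = COGS $7,426 + ending $522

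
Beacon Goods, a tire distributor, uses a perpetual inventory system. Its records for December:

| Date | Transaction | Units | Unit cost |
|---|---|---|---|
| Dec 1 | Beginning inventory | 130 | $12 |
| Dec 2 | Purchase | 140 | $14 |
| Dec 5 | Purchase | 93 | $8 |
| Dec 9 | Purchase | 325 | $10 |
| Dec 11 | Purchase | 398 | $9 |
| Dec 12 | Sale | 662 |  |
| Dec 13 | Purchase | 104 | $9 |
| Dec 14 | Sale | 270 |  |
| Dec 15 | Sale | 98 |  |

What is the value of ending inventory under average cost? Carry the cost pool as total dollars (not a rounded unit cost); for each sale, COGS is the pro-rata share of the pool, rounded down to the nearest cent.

Ending inventory = $1,596.41

After Dec 1: 130 on hand, pool $1,560.00 (≈ $12.0000 each)
After Dec 2: 270 on hand, pool $3,520.00 (≈ $13.0370 each)
After Dec 5: 363 on hand, pool $4,264.00 (≈ $11.7466 each)
After Dec 9: 688 on hand, pool $7,514.00 (≈ $10.9215 each)
After Dec 11: 1086 on hand, pool $11,096.00 (≈ $10.2173 each)
Dec 12, sell 662: 662/1086 × $11,096.00 → $6,763.86
After Dec 13: 528 on hand, pool $5,268.14 (≈ $9.9775 each)
Dec 14, sell 270: 270/528 × $5,268.14 → $2,693.93
Dec 15, sell 98: 98/258 × $2,574.21 → $977.80
Total COGS = $6,763.86 + $2,693.93 + $977.80 = $10,435.59
Ending inventory (cost pool remaining) = $1,596.41
Check: goods available $12,032.00 = COGS $10,435.59 + ending $1,596.41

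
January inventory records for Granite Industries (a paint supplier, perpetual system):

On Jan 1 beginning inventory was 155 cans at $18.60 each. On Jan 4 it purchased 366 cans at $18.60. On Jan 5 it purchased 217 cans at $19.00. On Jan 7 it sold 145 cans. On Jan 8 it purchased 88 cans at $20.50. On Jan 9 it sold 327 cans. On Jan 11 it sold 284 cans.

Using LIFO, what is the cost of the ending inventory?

Jan 7, 145 sold [LIFO — newest first]: 145 @ $19.00 = $2,755.00
Jan 9, 327 sold [LIFO — newest first]: 88 @ $20.50 + 72 @ $19.00 + 167 @ $18.60 = $6,278.20
Jan 11, 284 sold [LIFO — newest first]: 199 @ $18.60 + 85 @ $18.60 = $5,282.40
Total COGS = $2,755.00 + $6,278.20 + $5,282.40 = $14,315.60
Ending inventory: 70 @ $18.60 = $1,302.00

Ending inventory = $1,302.00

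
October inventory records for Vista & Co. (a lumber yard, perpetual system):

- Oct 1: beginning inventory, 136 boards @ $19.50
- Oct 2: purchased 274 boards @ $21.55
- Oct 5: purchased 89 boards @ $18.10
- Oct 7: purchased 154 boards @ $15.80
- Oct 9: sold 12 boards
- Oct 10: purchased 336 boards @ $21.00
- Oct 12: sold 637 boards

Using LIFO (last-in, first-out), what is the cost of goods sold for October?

Oct 9, 12 sold [LIFO — newest first]: 12 @ $15.80 = $189.60
Oct 12, 637 sold [LIFO — newest first]: 336 @ $21.00 + 142 @ $15.80 + 89 @ $18.10 + 70 @ $21.55 = $12,419.00
Total COGS = $189.60 + $12,419.00 = $12,608.60
Ending inventory: 136 @ $19.50 + 204 @ $21.55 = $7,048.20

COGS = $12,608.60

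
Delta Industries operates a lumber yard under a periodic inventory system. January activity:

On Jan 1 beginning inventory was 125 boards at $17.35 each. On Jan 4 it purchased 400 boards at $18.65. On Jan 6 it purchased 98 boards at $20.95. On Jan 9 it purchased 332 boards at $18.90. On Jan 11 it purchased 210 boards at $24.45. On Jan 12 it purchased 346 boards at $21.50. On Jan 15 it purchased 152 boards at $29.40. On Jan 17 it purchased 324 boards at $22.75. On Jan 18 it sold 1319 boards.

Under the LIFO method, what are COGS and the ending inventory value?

COGS = $29,837.60; ending inventory = $12,532.35

Jan 18, 1319 sold [LIFO — newest first]: 324 @ $22.75 + 152 @ $29.40 + 346 @ $21.50 + 210 @ $24.45 + 287 @ $18.90 = $29,837.60
Ending inventory: 125 @ $17.35 + 400 @ $18.65 + 98 @ $20.95 + 45 @ $18.90 = $12,532.35
Check: goods available $42,369.95 = COGS $29,837.60 + ending $12,532.35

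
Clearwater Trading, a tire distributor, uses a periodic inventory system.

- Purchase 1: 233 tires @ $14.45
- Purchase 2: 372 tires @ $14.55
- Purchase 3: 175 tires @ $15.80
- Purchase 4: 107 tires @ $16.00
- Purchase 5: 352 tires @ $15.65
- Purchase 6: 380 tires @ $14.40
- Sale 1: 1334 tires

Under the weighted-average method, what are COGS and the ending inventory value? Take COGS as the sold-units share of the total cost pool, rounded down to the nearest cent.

Sale 1, sell 1334: 1334/1619 × $24,237.25 → $19,970.65
Ending inventory (cost pool remaining) = $4,266.60

COGS = $19,970.65; ending inventory = $4,266.60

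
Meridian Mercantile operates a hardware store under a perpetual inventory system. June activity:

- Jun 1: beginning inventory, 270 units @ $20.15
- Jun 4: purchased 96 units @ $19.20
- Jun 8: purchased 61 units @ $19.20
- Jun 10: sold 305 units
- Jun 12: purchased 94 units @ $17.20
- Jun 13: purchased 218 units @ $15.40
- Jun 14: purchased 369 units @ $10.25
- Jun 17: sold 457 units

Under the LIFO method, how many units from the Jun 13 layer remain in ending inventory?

Jun 10, 305 sold [LIFO — newest first]: 61 @ $19.20 + 96 @ $19.20 + 148 @ $20.15 = $5,996.60
Jun 17, 457 sold [LIFO — newest first]: 369 @ $10.25 + 88 @ $15.40 = $5,137.45
Total COGS = $5,996.60 + $5,137.45 = $11,134.05
Ending inventory: 122 @ $20.15 + 94 @ $17.20 + 130 @ $15.40 = $6,077.10
Check: goods available $17,211.15 = COGS $11,134.05 + ending $6,077.10

130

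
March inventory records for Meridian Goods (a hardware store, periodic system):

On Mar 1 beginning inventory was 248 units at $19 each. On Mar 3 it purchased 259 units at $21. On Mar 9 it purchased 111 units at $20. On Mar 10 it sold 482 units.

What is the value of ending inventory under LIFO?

Mar 10, 482 sold [LIFO — newest first]: 111 @ $20 + 259 @ $21 + 112 @ $19 = $9,787
Ending inventory: 136 @ $19 = $2,584
Check: goods available $12,371 = COGS $9,787 + ending $2,584

Ending inventory = $2,584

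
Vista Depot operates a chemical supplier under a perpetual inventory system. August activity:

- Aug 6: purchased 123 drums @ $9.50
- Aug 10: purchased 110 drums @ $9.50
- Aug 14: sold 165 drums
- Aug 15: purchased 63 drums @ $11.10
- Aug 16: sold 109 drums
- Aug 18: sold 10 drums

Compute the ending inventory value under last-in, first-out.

Aug 14, 165 sold [LIFO — newest first]: 110 @ $9.50 + 55 @ $9.50 = $1,567.50
Aug 16, 109 sold [LIFO — newest first]: 63 @ $11.10 + 46 @ $9.50 = $1,136.30
Aug 18, 10 sold [LIFO — newest first]: 10 @ $9.50 = $95.00
Total COGS = $1,567.50 + $1,136.30 + $95.00 = $2,798.80
Ending inventory: 12 @ $9.50 = $114.00

Ending inventory = $114.00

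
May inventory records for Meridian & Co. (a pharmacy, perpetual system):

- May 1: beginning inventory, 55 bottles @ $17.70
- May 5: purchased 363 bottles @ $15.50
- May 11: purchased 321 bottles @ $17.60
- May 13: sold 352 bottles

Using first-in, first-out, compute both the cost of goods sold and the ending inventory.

May 13, 352 sold [FIFO — oldest first]: 55 @ $17.70 + 297 @ $15.50 = $5,577.00
Ending inventory: 66 @ $15.50 + 321 @ $17.60 = $6,672.60

COGS = $5,577.00; ending inventory = $6,672.60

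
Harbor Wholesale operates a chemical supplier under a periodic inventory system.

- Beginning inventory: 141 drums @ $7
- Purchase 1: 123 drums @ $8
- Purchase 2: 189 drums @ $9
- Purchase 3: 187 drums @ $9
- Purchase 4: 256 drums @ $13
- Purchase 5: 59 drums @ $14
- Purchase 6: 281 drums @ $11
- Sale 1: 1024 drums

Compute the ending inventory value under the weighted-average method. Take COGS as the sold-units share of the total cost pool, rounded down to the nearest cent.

Sale 1, sell 1024: 1024/1236 × $12,600.00 → $10,438.83
Ending inventory (cost pool remaining) = $2,161.17
Check: goods available $12,600.00 = COGS $10,438.83 + ending $2,161.17

Ending inventory = $2,161.17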